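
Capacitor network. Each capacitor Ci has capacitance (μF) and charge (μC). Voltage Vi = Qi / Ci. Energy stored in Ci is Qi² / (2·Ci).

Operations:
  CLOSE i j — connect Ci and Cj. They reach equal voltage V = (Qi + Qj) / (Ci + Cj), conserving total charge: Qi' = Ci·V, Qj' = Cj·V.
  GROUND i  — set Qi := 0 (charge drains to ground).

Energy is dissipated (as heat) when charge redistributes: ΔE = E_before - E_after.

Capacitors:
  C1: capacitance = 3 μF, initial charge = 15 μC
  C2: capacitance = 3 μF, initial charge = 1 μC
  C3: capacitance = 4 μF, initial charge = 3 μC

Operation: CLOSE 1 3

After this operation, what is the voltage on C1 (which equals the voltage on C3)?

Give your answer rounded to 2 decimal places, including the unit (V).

Answer: 2.57 V

Derivation:
Initial: C1(3μF, Q=15μC, V=5.00V), C2(3μF, Q=1μC, V=0.33V), C3(4μF, Q=3μC, V=0.75V)
Op 1: CLOSE 1-3: Q_total=18.00, C_total=7.00, V=2.57; Q1=7.71, Q3=10.29; dissipated=15.482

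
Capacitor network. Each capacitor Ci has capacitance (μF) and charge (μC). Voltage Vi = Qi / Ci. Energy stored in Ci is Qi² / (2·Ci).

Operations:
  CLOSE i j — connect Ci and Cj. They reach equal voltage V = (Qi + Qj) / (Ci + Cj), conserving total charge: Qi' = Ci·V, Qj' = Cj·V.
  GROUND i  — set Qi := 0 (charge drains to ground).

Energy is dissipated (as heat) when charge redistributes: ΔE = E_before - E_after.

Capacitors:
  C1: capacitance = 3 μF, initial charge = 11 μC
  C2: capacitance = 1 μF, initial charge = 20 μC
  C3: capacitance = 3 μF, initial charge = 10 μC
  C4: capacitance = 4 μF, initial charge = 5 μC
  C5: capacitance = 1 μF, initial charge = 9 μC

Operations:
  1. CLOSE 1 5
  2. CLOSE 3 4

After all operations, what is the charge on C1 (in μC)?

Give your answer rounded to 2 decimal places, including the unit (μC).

Answer: 15.00 μC

Derivation:
Initial: C1(3μF, Q=11μC, V=3.67V), C2(1μF, Q=20μC, V=20.00V), C3(3μF, Q=10μC, V=3.33V), C4(4μF, Q=5μC, V=1.25V), C5(1μF, Q=9μC, V=9.00V)
Op 1: CLOSE 1-5: Q_total=20.00, C_total=4.00, V=5.00; Q1=15.00, Q5=5.00; dissipated=10.667
Op 2: CLOSE 3-4: Q_total=15.00, C_total=7.00, V=2.14; Q3=6.43, Q4=8.57; dissipated=3.720
Final charges: Q1=15.00, Q2=20.00, Q3=6.43, Q4=8.57, Q5=5.00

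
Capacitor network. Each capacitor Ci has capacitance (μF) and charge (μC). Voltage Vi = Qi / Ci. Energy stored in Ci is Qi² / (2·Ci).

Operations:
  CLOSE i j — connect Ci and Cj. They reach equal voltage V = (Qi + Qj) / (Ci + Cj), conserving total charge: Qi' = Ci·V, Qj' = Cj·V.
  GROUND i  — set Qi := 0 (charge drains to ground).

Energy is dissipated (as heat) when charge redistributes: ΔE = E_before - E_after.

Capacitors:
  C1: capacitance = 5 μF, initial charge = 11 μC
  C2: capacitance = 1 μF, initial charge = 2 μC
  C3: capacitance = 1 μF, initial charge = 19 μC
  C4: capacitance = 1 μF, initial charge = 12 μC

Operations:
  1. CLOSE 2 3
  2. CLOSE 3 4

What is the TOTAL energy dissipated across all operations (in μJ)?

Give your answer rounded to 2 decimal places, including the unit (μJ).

Initial: C1(5μF, Q=11μC, V=2.20V), C2(1μF, Q=2μC, V=2.00V), C3(1μF, Q=19μC, V=19.00V), C4(1μF, Q=12μC, V=12.00V)
Op 1: CLOSE 2-3: Q_total=21.00, C_total=2.00, V=10.50; Q2=10.50, Q3=10.50; dissipated=72.250
Op 2: CLOSE 3-4: Q_total=22.50, C_total=2.00, V=11.25; Q3=11.25, Q4=11.25; dissipated=0.562
Total dissipated: 72.812 μJ

Answer: 72.81 μJ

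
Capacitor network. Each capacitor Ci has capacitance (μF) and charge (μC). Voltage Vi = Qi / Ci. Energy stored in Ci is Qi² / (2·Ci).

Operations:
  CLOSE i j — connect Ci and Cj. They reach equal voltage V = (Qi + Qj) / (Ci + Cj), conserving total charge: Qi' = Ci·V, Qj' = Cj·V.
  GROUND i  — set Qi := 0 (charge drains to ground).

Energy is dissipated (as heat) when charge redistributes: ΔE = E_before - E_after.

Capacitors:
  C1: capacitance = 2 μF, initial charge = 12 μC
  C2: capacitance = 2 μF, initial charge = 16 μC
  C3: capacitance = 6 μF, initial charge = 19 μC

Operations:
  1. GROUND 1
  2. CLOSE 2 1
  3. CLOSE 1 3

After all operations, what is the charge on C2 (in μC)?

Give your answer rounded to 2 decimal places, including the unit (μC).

Initial: C1(2μF, Q=12μC, V=6.00V), C2(2μF, Q=16μC, V=8.00V), C3(6μF, Q=19μC, V=3.17V)
Op 1: GROUND 1: Q1=0; energy lost=36.000
Op 2: CLOSE 2-1: Q_total=16.00, C_total=4.00, V=4.00; Q2=8.00, Q1=8.00; dissipated=32.000
Op 3: CLOSE 1-3: Q_total=27.00, C_total=8.00, V=3.38; Q1=6.75, Q3=20.25; dissipated=0.521
Final charges: Q1=6.75, Q2=8.00, Q3=20.25

Answer: 8.00 μC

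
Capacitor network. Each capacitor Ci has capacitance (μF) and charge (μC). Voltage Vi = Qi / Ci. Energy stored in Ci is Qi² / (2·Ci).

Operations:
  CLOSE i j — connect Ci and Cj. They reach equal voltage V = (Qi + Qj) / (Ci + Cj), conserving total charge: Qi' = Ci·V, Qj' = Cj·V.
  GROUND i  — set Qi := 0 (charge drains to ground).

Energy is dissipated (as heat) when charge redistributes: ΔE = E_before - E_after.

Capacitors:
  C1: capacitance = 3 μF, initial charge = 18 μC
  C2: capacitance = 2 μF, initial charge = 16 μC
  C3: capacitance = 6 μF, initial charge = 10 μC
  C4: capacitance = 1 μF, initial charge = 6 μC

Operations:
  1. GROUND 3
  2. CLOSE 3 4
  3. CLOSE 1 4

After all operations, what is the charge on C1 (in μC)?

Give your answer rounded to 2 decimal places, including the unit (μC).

Answer: 14.14 μC

Derivation:
Initial: C1(3μF, Q=18μC, V=6.00V), C2(2μF, Q=16μC, V=8.00V), C3(6μF, Q=10μC, V=1.67V), C4(1μF, Q=6μC, V=6.00V)
Op 1: GROUND 3: Q3=0; energy lost=8.333
Op 2: CLOSE 3-4: Q_total=6.00, C_total=7.00, V=0.86; Q3=5.14, Q4=0.86; dissipated=15.429
Op 3: CLOSE 1-4: Q_total=18.86, C_total=4.00, V=4.71; Q1=14.14, Q4=4.71; dissipated=9.918
Final charges: Q1=14.14, Q2=16.00, Q3=5.14, Q4=4.71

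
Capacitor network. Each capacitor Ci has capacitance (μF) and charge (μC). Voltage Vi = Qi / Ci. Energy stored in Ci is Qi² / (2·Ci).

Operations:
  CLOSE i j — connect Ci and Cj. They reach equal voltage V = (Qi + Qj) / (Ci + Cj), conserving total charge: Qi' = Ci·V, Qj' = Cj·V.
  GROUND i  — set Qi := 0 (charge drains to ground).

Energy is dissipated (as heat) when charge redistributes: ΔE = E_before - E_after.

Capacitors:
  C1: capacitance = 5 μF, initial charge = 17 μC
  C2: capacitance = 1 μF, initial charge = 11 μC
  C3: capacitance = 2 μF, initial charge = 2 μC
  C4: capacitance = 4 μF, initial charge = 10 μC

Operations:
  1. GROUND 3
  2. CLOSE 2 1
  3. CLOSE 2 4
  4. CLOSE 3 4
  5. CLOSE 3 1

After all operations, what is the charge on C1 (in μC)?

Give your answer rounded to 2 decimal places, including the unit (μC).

Answer: 19.46 μC

Derivation:
Initial: C1(5μF, Q=17μC, V=3.40V), C2(1μF, Q=11μC, V=11.00V), C3(2μF, Q=2μC, V=1.00V), C4(4μF, Q=10μC, V=2.50V)
Op 1: GROUND 3: Q3=0; energy lost=1.000
Op 2: CLOSE 2-1: Q_total=28.00, C_total=6.00, V=4.67; Q2=4.67, Q1=23.33; dissipated=24.067
Op 3: CLOSE 2-4: Q_total=14.67, C_total=5.00, V=2.93; Q2=2.93, Q4=11.73; dissipated=1.878
Op 4: CLOSE 3-4: Q_total=11.73, C_total=6.00, V=1.96; Q3=3.91, Q4=7.82; dissipated=5.736
Op 5: CLOSE 3-1: Q_total=27.24, C_total=7.00, V=3.89; Q3=7.78, Q1=19.46; dissipated=5.250
Final charges: Q1=19.46, Q2=2.93, Q3=7.78, Q4=7.82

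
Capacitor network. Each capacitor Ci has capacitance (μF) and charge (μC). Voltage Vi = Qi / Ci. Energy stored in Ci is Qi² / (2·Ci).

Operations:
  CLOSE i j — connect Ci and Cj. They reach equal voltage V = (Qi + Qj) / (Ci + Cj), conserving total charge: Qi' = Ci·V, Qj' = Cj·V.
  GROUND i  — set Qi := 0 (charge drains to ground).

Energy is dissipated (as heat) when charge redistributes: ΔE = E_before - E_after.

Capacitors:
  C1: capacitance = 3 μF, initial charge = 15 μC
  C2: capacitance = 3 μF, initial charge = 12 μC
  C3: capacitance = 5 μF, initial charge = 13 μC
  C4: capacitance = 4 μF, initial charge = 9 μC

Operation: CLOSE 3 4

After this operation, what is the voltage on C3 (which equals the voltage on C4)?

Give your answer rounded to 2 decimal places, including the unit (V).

Initial: C1(3μF, Q=15μC, V=5.00V), C2(3μF, Q=12μC, V=4.00V), C3(5μF, Q=13μC, V=2.60V), C4(4μF, Q=9μC, V=2.25V)
Op 1: CLOSE 3-4: Q_total=22.00, C_total=9.00, V=2.44; Q3=12.22, Q4=9.78; dissipated=0.136

Answer: 2.44 V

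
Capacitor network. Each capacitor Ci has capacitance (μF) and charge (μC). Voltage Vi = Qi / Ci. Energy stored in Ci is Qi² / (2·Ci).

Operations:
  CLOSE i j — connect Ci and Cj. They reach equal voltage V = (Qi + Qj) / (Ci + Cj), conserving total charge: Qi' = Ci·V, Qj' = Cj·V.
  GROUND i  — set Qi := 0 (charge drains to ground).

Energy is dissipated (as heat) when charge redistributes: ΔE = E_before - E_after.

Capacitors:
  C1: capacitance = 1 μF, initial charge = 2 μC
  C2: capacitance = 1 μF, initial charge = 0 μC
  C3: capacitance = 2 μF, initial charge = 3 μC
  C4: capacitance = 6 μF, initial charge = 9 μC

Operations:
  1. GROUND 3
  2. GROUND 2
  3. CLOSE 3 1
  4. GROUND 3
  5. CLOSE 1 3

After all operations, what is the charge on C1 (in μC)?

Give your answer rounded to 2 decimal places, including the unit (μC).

Initial: C1(1μF, Q=2μC, V=2.00V), C2(1μF, Q=0μC, V=0.00V), C3(2μF, Q=3μC, V=1.50V), C4(6μF, Q=9μC, V=1.50V)
Op 1: GROUND 3: Q3=0; energy lost=2.250
Op 2: GROUND 2: Q2=0; energy lost=0.000
Op 3: CLOSE 3-1: Q_total=2.00, C_total=3.00, V=0.67; Q3=1.33, Q1=0.67; dissipated=1.333
Op 4: GROUND 3: Q3=0; energy lost=0.444
Op 5: CLOSE 1-3: Q_total=0.67, C_total=3.00, V=0.22; Q1=0.22, Q3=0.44; dissipated=0.148
Final charges: Q1=0.22, Q2=0.00, Q3=0.44, Q4=9.00

Answer: 0.22 μC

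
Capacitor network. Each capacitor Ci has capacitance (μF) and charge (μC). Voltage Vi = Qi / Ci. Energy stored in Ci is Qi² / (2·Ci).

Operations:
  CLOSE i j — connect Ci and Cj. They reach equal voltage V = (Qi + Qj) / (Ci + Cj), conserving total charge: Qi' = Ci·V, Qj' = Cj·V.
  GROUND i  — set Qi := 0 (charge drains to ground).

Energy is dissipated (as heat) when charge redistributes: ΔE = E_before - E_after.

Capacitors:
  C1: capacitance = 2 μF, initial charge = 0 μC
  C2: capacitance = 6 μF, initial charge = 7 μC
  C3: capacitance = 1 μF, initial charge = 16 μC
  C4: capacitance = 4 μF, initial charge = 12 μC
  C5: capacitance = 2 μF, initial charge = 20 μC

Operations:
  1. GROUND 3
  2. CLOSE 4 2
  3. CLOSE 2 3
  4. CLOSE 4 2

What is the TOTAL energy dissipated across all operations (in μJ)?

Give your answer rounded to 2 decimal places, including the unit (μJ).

Initial: C1(2μF, Q=0μC, V=0.00V), C2(6μF, Q=7μC, V=1.17V), C3(1μF, Q=16μC, V=16.00V), C4(4μF, Q=12μC, V=3.00V), C5(2μF, Q=20μC, V=10.00V)
Op 1: GROUND 3: Q3=0; energy lost=128.000
Op 2: CLOSE 4-2: Q_total=19.00, C_total=10.00, V=1.90; Q4=7.60, Q2=11.40; dissipated=4.033
Op 3: CLOSE 2-3: Q_total=11.40, C_total=7.00, V=1.63; Q2=9.77, Q3=1.63; dissipated=1.547
Op 4: CLOSE 4-2: Q_total=17.37, C_total=10.00, V=1.74; Q4=6.95, Q2=10.42; dissipated=0.088
Total dissipated: 133.669 μJ

Answer: 133.67 μJ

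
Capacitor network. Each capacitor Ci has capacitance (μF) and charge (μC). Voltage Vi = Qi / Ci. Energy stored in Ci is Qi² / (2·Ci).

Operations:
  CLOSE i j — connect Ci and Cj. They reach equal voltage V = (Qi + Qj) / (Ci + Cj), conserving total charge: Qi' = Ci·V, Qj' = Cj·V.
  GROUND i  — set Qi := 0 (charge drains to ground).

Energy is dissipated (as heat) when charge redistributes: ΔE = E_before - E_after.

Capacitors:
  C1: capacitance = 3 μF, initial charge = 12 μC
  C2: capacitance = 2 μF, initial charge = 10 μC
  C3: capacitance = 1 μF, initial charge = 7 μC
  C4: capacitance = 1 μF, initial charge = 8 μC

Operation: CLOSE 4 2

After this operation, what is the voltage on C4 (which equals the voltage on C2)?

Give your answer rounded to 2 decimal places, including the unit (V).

Answer: 6.00 V

Derivation:
Initial: C1(3μF, Q=12μC, V=4.00V), C2(2μF, Q=10μC, V=5.00V), C3(1μF, Q=7μC, V=7.00V), C4(1μF, Q=8μC, V=8.00V)
Op 1: CLOSE 4-2: Q_total=18.00, C_total=3.00, V=6.00; Q4=6.00, Q2=12.00; dissipated=3.000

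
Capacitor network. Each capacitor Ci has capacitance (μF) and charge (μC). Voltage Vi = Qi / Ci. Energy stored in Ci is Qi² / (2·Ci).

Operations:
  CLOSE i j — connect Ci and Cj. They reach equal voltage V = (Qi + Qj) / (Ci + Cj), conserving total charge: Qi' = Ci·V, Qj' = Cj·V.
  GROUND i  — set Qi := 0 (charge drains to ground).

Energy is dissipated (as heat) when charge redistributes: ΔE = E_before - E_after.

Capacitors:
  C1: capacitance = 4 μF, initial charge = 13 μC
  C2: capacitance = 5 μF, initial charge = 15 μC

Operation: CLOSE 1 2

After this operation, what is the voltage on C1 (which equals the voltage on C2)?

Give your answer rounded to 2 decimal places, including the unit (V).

Initial: C1(4μF, Q=13μC, V=3.25V), C2(5μF, Q=15μC, V=3.00V)
Op 1: CLOSE 1-2: Q_total=28.00, C_total=9.00, V=3.11; Q1=12.44, Q2=15.56; dissipated=0.069

Answer: 3.11 V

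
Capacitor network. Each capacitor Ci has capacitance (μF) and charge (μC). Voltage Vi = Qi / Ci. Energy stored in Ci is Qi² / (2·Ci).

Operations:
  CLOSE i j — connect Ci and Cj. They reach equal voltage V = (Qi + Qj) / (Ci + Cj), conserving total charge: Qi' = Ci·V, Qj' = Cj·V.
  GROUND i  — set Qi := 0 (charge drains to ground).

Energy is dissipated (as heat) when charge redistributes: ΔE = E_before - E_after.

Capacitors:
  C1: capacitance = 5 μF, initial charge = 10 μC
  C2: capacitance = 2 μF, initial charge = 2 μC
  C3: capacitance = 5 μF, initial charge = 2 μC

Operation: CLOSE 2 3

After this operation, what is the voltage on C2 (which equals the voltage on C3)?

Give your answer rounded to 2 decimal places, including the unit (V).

Initial: C1(5μF, Q=10μC, V=2.00V), C2(2μF, Q=2μC, V=1.00V), C3(5μF, Q=2μC, V=0.40V)
Op 1: CLOSE 2-3: Q_total=4.00, C_total=7.00, V=0.57; Q2=1.14, Q3=2.86; dissipated=0.257

Answer: 0.57 V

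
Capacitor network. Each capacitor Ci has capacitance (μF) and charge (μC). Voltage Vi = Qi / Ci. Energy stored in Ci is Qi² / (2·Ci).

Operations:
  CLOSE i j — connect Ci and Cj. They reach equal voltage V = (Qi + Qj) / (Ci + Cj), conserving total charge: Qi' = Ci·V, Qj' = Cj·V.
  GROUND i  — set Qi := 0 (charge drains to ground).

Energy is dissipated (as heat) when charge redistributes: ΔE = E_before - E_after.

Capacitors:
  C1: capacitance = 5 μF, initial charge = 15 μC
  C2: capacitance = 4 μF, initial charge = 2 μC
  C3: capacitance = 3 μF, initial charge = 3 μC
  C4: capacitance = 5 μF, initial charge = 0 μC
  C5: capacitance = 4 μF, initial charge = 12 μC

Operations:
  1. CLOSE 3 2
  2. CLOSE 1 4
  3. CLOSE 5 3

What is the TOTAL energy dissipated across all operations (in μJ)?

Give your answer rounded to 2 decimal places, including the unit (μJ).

Initial: C1(5μF, Q=15μC, V=3.00V), C2(4μF, Q=2μC, V=0.50V), C3(3μF, Q=3μC, V=1.00V), C4(5μF, Q=0μC, V=0.00V), C5(4μF, Q=12μC, V=3.00V)
Op 1: CLOSE 3-2: Q_total=5.00, C_total=7.00, V=0.71; Q3=2.14, Q2=2.86; dissipated=0.214
Op 2: CLOSE 1-4: Q_total=15.00, C_total=10.00, V=1.50; Q1=7.50, Q4=7.50; dissipated=11.250
Op 3: CLOSE 5-3: Q_total=14.14, C_total=7.00, V=2.02; Q5=8.08, Q3=6.06; dissipated=4.478
Total dissipated: 15.942 μJ

Answer: 15.94 μJ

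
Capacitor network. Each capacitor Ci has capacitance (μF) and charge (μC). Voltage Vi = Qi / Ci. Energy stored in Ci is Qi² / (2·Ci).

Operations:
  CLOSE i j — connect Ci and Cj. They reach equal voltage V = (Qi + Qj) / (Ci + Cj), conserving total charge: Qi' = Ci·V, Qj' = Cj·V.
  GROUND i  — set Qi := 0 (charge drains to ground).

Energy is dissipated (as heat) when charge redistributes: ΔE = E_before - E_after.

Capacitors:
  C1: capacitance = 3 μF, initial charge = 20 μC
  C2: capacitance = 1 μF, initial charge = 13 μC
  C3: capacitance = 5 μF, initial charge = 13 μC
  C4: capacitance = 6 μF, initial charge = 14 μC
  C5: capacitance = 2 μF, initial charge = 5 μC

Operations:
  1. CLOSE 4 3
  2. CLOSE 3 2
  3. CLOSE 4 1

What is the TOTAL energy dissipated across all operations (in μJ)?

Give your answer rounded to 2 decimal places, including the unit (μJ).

Answer: 64.18 μJ

Derivation:
Initial: C1(3μF, Q=20μC, V=6.67V), C2(1μF, Q=13μC, V=13.00V), C3(5μF, Q=13μC, V=2.60V), C4(6μF, Q=14μC, V=2.33V), C5(2μF, Q=5μC, V=2.50V)
Op 1: CLOSE 4-3: Q_total=27.00, C_total=11.00, V=2.45; Q4=14.73, Q3=12.27; dissipated=0.097
Op 2: CLOSE 3-2: Q_total=25.27, C_total=6.00, V=4.21; Q3=21.06, Q2=4.21; dissipated=46.336
Op 3: CLOSE 4-1: Q_total=34.73, C_total=9.00, V=3.86; Q4=23.15, Q1=11.58; dissipated=17.742
Total dissipated: 64.175 μJ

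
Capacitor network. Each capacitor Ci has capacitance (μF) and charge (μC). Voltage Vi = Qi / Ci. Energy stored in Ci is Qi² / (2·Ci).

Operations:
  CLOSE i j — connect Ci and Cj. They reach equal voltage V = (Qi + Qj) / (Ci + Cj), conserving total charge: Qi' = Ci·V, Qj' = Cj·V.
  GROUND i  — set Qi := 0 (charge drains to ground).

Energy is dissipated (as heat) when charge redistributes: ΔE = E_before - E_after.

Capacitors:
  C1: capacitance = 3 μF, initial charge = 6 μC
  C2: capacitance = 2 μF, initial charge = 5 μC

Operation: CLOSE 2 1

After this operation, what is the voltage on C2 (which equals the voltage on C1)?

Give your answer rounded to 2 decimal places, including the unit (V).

Initial: C1(3μF, Q=6μC, V=2.00V), C2(2μF, Q=5μC, V=2.50V)
Op 1: CLOSE 2-1: Q_total=11.00, C_total=5.00, V=2.20; Q2=4.40, Q1=6.60; dissipated=0.150

Answer: 2.20 V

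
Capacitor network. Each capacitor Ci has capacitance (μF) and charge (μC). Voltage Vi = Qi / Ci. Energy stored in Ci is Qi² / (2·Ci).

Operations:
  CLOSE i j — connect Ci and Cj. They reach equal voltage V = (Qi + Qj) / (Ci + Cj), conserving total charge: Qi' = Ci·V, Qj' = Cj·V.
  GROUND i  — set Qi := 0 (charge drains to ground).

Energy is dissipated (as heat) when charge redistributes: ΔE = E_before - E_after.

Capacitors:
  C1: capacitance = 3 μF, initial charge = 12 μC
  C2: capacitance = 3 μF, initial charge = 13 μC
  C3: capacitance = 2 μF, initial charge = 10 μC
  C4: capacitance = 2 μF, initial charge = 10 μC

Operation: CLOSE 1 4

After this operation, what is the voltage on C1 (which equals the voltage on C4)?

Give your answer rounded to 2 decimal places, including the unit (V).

Initial: C1(3μF, Q=12μC, V=4.00V), C2(3μF, Q=13μC, V=4.33V), C3(2μF, Q=10μC, V=5.00V), C4(2μF, Q=10μC, V=5.00V)
Op 1: CLOSE 1-4: Q_total=22.00, C_total=5.00, V=4.40; Q1=13.20, Q4=8.80; dissipated=0.600

Answer: 4.40 V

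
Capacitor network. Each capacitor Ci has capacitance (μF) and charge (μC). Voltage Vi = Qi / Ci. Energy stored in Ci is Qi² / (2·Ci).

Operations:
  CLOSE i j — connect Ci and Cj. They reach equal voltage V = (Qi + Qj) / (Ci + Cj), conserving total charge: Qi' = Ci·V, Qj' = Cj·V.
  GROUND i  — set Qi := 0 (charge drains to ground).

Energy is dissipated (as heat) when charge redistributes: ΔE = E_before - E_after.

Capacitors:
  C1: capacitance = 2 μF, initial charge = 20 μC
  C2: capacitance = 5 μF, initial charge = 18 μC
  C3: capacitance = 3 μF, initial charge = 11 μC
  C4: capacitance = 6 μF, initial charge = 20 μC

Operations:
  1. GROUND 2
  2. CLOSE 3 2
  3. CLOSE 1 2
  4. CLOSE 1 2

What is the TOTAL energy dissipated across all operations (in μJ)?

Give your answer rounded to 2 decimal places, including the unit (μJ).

Initial: C1(2μF, Q=20μC, V=10.00V), C2(5μF, Q=18μC, V=3.60V), C3(3μF, Q=11μC, V=3.67V), C4(6μF, Q=20μC, V=3.33V)
Op 1: GROUND 2: Q2=0; energy lost=32.400
Op 2: CLOSE 3-2: Q_total=11.00, C_total=8.00, V=1.38; Q3=4.12, Q2=6.88; dissipated=12.604
Op 3: CLOSE 1-2: Q_total=26.88, C_total=7.00, V=3.84; Q1=7.68, Q2=19.20; dissipated=53.136
Op 4: CLOSE 1-2: Q_total=26.88, C_total=7.00, V=3.84; Q1=7.68, Q2=19.20; dissipated=0.000
Total dissipated: 98.140 μJ

Answer: 98.14 μJ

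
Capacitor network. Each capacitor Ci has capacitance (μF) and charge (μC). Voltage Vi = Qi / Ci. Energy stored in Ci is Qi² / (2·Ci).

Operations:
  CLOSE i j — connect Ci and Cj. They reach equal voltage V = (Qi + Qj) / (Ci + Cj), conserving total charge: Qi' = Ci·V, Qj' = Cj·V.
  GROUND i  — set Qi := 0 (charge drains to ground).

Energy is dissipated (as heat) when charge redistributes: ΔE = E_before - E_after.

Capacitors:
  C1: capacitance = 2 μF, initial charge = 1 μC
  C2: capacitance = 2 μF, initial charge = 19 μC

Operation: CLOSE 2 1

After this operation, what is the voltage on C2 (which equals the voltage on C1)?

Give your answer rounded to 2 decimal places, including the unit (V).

Answer: 5.00 V

Derivation:
Initial: C1(2μF, Q=1μC, V=0.50V), C2(2μF, Q=19μC, V=9.50V)
Op 1: CLOSE 2-1: Q_total=20.00, C_total=4.00, V=5.00; Q2=10.00, Q1=10.00; dissipated=40.500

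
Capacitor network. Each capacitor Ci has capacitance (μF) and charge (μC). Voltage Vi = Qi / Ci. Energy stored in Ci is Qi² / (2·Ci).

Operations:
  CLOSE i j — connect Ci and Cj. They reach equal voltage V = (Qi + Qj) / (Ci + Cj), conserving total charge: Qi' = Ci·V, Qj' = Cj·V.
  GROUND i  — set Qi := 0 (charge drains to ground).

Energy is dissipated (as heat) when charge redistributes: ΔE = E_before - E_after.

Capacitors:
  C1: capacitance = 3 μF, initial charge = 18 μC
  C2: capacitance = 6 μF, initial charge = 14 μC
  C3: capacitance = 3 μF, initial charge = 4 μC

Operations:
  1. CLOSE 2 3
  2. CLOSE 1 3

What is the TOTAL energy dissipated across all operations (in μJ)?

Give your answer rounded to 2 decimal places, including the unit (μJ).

Answer: 13.00 μJ

Derivation:
Initial: C1(3μF, Q=18μC, V=6.00V), C2(6μF, Q=14μC, V=2.33V), C3(3μF, Q=4μC, V=1.33V)
Op 1: CLOSE 2-3: Q_total=18.00, C_total=9.00, V=2.00; Q2=12.00, Q3=6.00; dissipated=1.000
Op 2: CLOSE 1-3: Q_total=24.00, C_total=6.00, V=4.00; Q1=12.00, Q3=12.00; dissipated=12.000
Total dissipated: 13.000 μJ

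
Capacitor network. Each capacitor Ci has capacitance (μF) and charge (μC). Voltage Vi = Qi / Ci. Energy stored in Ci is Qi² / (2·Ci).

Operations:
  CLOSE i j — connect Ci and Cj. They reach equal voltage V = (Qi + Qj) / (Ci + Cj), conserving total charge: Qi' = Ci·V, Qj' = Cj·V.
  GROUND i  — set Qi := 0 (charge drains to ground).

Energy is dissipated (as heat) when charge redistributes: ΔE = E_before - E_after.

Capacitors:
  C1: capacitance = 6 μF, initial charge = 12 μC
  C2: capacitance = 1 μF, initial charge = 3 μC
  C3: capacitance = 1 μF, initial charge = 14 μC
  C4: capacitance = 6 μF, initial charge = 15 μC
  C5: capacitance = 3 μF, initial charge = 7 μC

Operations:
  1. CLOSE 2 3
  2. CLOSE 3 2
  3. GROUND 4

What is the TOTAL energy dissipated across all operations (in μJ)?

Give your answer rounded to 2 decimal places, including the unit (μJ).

Answer: 49.00 μJ

Derivation:
Initial: C1(6μF, Q=12μC, V=2.00V), C2(1μF, Q=3μC, V=3.00V), C3(1μF, Q=14μC, V=14.00V), C4(6μF, Q=15μC, V=2.50V), C5(3μF, Q=7μC, V=2.33V)
Op 1: CLOSE 2-3: Q_total=17.00, C_total=2.00, V=8.50; Q2=8.50, Q3=8.50; dissipated=30.250
Op 2: CLOSE 3-2: Q_total=17.00, C_total=2.00, V=8.50; Q3=8.50, Q2=8.50; dissipated=0.000
Op 3: GROUND 4: Q4=0; energy lost=18.750
Total dissipated: 49.000 μJ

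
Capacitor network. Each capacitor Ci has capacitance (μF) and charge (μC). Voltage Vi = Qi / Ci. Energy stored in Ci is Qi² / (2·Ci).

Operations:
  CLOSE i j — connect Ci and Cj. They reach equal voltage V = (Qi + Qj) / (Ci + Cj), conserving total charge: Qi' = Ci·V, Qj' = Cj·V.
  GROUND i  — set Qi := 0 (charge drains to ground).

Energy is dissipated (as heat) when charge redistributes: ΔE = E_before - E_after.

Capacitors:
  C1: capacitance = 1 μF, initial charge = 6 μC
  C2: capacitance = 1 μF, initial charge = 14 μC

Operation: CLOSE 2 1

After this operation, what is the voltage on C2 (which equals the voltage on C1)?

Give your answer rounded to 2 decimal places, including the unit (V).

Answer: 10.00 V

Derivation:
Initial: C1(1μF, Q=6μC, V=6.00V), C2(1μF, Q=14μC, V=14.00V)
Op 1: CLOSE 2-1: Q_total=20.00, C_total=2.00, V=10.00; Q2=10.00, Q1=10.00; dissipated=16.000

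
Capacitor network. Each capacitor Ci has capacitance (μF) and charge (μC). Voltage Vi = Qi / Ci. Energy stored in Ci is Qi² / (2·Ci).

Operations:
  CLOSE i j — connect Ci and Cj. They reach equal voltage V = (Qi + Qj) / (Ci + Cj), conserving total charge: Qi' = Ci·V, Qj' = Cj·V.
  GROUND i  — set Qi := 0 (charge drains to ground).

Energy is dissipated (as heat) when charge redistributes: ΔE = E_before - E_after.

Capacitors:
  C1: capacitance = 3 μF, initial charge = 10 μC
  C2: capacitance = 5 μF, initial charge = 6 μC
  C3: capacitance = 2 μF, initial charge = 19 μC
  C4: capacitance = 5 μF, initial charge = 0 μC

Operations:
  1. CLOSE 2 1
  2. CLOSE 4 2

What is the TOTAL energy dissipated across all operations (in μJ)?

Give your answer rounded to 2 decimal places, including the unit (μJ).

Initial: C1(3μF, Q=10μC, V=3.33V), C2(5μF, Q=6μC, V=1.20V), C3(2μF, Q=19μC, V=9.50V), C4(5μF, Q=0μC, V=0.00V)
Op 1: CLOSE 2-1: Q_total=16.00, C_total=8.00, V=2.00; Q2=10.00, Q1=6.00; dissipated=4.267
Op 2: CLOSE 4-2: Q_total=10.00, C_total=10.00, V=1.00; Q4=5.00, Q2=5.00; dissipated=5.000
Total dissipated: 9.267 μJ

Answer: 9.27 μJ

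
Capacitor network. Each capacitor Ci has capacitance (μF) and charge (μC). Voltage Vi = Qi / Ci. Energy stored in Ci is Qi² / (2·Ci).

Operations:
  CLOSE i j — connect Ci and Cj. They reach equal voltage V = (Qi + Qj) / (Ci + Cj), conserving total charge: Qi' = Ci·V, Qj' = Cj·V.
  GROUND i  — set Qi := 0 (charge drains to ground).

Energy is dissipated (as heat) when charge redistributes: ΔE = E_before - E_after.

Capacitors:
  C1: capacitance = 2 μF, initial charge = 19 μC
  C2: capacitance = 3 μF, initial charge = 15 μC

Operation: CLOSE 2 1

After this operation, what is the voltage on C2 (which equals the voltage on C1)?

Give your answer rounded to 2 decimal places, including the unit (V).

Answer: 6.80 V

Derivation:
Initial: C1(2μF, Q=19μC, V=9.50V), C2(3μF, Q=15μC, V=5.00V)
Op 1: CLOSE 2-1: Q_total=34.00, C_total=5.00, V=6.80; Q2=20.40, Q1=13.60; dissipated=12.150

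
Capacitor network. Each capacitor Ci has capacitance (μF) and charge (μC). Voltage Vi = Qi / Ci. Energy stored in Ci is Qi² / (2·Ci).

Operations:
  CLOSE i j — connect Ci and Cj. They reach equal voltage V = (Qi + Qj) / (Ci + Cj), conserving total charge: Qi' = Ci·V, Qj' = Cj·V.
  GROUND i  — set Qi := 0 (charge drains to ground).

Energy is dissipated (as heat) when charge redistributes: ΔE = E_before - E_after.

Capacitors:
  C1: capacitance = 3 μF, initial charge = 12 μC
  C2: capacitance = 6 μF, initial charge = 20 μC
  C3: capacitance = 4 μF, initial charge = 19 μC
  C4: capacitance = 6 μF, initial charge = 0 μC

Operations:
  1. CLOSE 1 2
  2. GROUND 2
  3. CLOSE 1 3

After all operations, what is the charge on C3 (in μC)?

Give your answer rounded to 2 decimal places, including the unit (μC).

Initial: C1(3μF, Q=12μC, V=4.00V), C2(6μF, Q=20μC, V=3.33V), C3(4μF, Q=19μC, V=4.75V), C4(6μF, Q=0μC, V=0.00V)
Op 1: CLOSE 1-2: Q_total=32.00, C_total=9.00, V=3.56; Q1=10.67, Q2=21.33; dissipated=0.444
Op 2: GROUND 2: Q2=0; energy lost=37.926
Op 3: CLOSE 1-3: Q_total=29.67, C_total=7.00, V=4.24; Q1=12.71, Q3=16.95; dissipated=1.223
Final charges: Q1=12.71, Q2=0.00, Q3=16.95, Q4=0.00

Answer: 16.95 μC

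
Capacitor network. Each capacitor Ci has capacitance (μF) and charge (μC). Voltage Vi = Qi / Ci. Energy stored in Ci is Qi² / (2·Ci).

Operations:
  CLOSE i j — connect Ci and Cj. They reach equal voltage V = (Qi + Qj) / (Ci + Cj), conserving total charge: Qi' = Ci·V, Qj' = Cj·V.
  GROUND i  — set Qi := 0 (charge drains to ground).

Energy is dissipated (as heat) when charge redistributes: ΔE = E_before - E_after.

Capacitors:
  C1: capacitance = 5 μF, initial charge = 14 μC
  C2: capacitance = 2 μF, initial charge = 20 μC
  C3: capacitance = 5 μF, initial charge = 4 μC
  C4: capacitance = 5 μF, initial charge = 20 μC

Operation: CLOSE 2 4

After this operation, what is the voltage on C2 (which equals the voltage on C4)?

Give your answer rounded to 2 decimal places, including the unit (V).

Answer: 5.71 V

Derivation:
Initial: C1(5μF, Q=14μC, V=2.80V), C2(2μF, Q=20μC, V=10.00V), C3(5μF, Q=4μC, V=0.80V), C4(5μF, Q=20μC, V=4.00V)
Op 1: CLOSE 2-4: Q_total=40.00, C_total=7.00, V=5.71; Q2=11.43, Q4=28.57; dissipated=25.714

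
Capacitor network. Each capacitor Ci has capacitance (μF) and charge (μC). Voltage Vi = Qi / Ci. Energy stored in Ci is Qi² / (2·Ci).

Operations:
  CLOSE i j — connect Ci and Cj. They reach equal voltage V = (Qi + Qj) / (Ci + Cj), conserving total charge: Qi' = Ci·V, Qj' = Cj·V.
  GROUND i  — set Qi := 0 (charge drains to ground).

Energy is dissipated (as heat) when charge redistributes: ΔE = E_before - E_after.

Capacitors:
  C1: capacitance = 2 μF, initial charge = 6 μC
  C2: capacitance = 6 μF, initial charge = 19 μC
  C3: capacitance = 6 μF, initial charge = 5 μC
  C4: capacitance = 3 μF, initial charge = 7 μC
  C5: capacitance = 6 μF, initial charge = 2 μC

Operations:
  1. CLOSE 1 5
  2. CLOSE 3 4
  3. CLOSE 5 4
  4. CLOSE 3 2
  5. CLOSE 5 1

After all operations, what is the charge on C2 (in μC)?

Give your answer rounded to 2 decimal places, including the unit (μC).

Initial: C1(2μF, Q=6μC, V=3.00V), C2(6μF, Q=19μC, V=3.17V), C3(6μF, Q=5μC, V=0.83V), C4(3μF, Q=7μC, V=2.33V), C5(6μF, Q=2μC, V=0.33V)
Op 1: CLOSE 1-5: Q_total=8.00, C_total=8.00, V=1.00; Q1=2.00, Q5=6.00; dissipated=5.333
Op 2: CLOSE 3-4: Q_total=12.00, C_total=9.00, V=1.33; Q3=8.00, Q4=4.00; dissipated=2.250
Op 3: CLOSE 5-4: Q_total=10.00, C_total=9.00, V=1.11; Q5=6.67, Q4=3.33; dissipated=0.111
Op 4: CLOSE 3-2: Q_total=27.00, C_total=12.00, V=2.25; Q3=13.50, Q2=13.50; dissipated=5.042
Op 5: CLOSE 5-1: Q_total=8.67, C_total=8.00, V=1.08; Q5=6.50, Q1=2.17; dissipated=0.009
Final charges: Q1=2.17, Q2=13.50, Q3=13.50, Q4=3.33, Q5=6.50

Answer: 13.50 μC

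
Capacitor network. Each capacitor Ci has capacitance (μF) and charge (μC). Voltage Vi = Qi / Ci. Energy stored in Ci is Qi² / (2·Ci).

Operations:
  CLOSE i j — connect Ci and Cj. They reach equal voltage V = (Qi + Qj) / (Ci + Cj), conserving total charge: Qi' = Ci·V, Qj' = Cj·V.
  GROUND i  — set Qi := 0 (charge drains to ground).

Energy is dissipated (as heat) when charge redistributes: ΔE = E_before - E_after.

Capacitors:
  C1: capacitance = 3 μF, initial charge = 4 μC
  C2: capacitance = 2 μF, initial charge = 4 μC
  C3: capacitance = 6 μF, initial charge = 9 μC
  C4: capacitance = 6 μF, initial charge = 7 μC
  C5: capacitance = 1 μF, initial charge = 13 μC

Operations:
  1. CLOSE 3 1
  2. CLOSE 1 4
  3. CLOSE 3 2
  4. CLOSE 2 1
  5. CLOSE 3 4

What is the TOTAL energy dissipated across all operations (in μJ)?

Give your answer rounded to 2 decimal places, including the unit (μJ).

Initial: C1(3μF, Q=4μC, V=1.33V), C2(2μF, Q=4μC, V=2.00V), C3(6μF, Q=9μC, V=1.50V), C4(6μF, Q=7μC, V=1.17V), C5(1μF, Q=13μC, V=13.00V)
Op 1: CLOSE 3-1: Q_total=13.00, C_total=9.00, V=1.44; Q3=8.67, Q1=4.33; dissipated=0.028
Op 2: CLOSE 1-4: Q_total=11.33, C_total=9.00, V=1.26; Q1=3.78, Q4=7.56; dissipated=0.077
Op 3: CLOSE 3-2: Q_total=12.67, C_total=8.00, V=1.58; Q3=9.50, Q2=3.17; dissipated=0.231
Op 4: CLOSE 2-1: Q_total=6.94, C_total=5.00, V=1.39; Q2=2.78, Q1=4.17; dissipated=0.063
Op 5: CLOSE 3-4: Q_total=17.06, C_total=12.00, V=1.42; Q3=8.53, Q4=8.53; dissipated=0.158
Total dissipated: 0.557 μJ

Answer: 0.56 μJ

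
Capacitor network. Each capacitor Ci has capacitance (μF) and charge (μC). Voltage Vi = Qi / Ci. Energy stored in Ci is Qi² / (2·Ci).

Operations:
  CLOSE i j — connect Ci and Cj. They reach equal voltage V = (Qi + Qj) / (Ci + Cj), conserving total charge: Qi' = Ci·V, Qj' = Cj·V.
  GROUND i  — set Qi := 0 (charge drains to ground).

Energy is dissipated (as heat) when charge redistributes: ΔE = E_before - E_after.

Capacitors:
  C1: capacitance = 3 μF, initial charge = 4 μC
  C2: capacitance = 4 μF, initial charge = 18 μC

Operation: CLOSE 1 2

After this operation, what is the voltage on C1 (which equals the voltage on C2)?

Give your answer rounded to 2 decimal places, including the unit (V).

Answer: 3.14 V

Derivation:
Initial: C1(3μF, Q=4μC, V=1.33V), C2(4μF, Q=18μC, V=4.50V)
Op 1: CLOSE 1-2: Q_total=22.00, C_total=7.00, V=3.14; Q1=9.43, Q2=12.57; dissipated=8.595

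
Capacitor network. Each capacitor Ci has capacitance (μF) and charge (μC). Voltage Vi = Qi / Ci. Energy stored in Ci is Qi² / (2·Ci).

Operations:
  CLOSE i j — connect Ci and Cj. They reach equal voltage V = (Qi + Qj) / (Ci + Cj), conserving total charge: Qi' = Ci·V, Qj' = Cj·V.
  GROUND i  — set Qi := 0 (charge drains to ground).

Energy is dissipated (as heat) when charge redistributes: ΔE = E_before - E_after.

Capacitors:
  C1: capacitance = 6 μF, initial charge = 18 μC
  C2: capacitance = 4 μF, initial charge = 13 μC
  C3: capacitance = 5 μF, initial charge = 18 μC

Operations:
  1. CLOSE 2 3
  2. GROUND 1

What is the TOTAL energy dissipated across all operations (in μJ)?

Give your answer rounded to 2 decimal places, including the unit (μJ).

Initial: C1(6μF, Q=18μC, V=3.00V), C2(4μF, Q=13μC, V=3.25V), C3(5μF, Q=18μC, V=3.60V)
Op 1: CLOSE 2-3: Q_total=31.00, C_total=9.00, V=3.44; Q2=13.78, Q3=17.22; dissipated=0.136
Op 2: GROUND 1: Q1=0; energy lost=27.000
Total dissipated: 27.136 μJ

Answer: 27.14 μJ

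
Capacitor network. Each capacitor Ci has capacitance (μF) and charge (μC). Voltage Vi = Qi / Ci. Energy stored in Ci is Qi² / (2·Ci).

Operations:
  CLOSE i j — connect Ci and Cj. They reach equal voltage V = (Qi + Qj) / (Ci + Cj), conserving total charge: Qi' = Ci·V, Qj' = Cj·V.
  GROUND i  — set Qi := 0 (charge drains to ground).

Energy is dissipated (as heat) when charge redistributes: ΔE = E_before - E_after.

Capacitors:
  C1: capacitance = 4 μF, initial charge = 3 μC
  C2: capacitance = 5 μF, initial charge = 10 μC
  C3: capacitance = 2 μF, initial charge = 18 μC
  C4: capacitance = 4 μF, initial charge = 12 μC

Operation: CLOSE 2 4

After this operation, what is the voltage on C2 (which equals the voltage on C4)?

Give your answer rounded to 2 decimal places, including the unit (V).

Answer: 2.44 V

Derivation:
Initial: C1(4μF, Q=3μC, V=0.75V), C2(5μF, Q=10μC, V=2.00V), C3(2μF, Q=18μC, V=9.00V), C4(4μF, Q=12μC, V=3.00V)
Op 1: CLOSE 2-4: Q_total=22.00, C_total=9.00, V=2.44; Q2=12.22, Q4=9.78; dissipated=1.111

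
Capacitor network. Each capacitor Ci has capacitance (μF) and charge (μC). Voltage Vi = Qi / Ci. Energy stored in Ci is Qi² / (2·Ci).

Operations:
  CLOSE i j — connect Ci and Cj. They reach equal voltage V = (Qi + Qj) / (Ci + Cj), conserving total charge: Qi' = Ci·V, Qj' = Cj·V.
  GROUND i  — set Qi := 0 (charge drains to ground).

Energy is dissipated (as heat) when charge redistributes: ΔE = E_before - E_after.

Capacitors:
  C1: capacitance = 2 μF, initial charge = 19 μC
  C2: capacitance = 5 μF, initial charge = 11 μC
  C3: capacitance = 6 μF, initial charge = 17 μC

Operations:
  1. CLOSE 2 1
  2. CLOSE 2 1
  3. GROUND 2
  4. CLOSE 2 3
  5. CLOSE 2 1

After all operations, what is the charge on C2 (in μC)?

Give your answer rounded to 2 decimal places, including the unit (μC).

Initial: C1(2μF, Q=19μC, V=9.50V), C2(5μF, Q=11μC, V=2.20V), C3(6μF, Q=17μC, V=2.83V)
Op 1: CLOSE 2-1: Q_total=30.00, C_total=7.00, V=4.29; Q2=21.43, Q1=8.57; dissipated=38.064
Op 2: CLOSE 2-1: Q_total=30.00, C_total=7.00, V=4.29; Q2=21.43, Q1=8.57; dissipated=0.000
Op 3: GROUND 2: Q2=0; energy lost=45.918
Op 4: CLOSE 2-3: Q_total=17.00, C_total=11.00, V=1.55; Q2=7.73, Q3=9.27; dissipated=10.947
Op 5: CLOSE 2-1: Q_total=16.30, C_total=7.00, V=2.33; Q2=11.64, Q1=4.66; dissipated=5.364
Final charges: Q1=4.66, Q2=11.64, Q3=9.27

Answer: 11.64 μC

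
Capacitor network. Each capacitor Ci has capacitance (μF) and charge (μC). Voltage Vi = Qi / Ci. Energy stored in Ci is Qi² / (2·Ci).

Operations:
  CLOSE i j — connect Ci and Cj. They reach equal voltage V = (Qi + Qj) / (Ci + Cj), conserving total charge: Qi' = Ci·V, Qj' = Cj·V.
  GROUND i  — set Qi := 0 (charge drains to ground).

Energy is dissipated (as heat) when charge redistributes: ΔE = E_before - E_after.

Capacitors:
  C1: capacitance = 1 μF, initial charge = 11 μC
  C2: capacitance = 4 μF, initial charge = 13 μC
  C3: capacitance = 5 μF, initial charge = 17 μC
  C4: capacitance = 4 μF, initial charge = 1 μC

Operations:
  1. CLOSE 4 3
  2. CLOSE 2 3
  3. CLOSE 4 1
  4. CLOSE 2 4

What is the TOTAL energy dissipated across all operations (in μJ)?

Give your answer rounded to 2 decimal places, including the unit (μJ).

Answer: 46.71 μJ

Derivation:
Initial: C1(1μF, Q=11μC, V=11.00V), C2(4μF, Q=13μC, V=3.25V), C3(5μF, Q=17μC, V=3.40V), C4(4μF, Q=1μC, V=0.25V)
Op 1: CLOSE 4-3: Q_total=18.00, C_total=9.00, V=2.00; Q4=8.00, Q3=10.00; dissipated=11.025
Op 2: CLOSE 2-3: Q_total=23.00, C_total=9.00, V=2.56; Q2=10.22, Q3=12.78; dissipated=1.736
Op 3: CLOSE 4-1: Q_total=19.00, C_total=5.00, V=3.80; Q4=15.20, Q1=3.80; dissipated=32.400
Op 4: CLOSE 2-4: Q_total=25.42, C_total=8.00, V=3.18; Q2=12.71, Q4=12.71; dissipated=1.549
Total dissipated: 46.710 μJ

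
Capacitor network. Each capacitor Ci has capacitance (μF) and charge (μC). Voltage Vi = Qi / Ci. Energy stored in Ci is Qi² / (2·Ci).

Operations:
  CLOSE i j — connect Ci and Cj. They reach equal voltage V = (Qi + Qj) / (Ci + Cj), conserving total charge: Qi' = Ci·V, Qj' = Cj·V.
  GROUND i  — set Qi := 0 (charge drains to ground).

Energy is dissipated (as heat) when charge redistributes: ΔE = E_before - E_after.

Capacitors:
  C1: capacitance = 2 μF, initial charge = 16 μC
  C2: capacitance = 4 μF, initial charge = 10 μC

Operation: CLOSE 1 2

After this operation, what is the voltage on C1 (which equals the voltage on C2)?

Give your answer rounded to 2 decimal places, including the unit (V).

Answer: 4.33 V

Derivation:
Initial: C1(2μF, Q=16μC, V=8.00V), C2(4μF, Q=10μC, V=2.50V)
Op 1: CLOSE 1-2: Q_total=26.00, C_total=6.00, V=4.33; Q1=8.67, Q2=17.33; dissipated=20.167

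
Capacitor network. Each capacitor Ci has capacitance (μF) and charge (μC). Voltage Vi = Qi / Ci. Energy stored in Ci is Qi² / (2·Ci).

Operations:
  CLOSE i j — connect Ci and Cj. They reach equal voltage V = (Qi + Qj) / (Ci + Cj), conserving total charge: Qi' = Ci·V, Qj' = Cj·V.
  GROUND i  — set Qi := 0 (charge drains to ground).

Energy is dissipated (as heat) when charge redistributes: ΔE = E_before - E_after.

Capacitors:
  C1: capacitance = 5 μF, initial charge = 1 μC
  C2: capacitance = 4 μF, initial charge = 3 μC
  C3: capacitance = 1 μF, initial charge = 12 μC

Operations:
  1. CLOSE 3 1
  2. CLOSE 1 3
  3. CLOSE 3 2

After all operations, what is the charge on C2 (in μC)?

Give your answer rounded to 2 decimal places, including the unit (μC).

Initial: C1(5μF, Q=1μC, V=0.20V), C2(4μF, Q=3μC, V=0.75V), C3(1μF, Q=12μC, V=12.00V)
Op 1: CLOSE 3-1: Q_total=13.00, C_total=6.00, V=2.17; Q3=2.17, Q1=10.83; dissipated=58.017
Op 2: CLOSE 1-3: Q_total=13.00, C_total=6.00, V=2.17; Q1=10.83, Q3=2.17; dissipated=0.000
Op 3: CLOSE 3-2: Q_total=5.17, C_total=5.00, V=1.03; Q3=1.03, Q2=4.13; dissipated=0.803
Final charges: Q1=10.83, Q2=4.13, Q3=1.03

Answer: 4.13 μC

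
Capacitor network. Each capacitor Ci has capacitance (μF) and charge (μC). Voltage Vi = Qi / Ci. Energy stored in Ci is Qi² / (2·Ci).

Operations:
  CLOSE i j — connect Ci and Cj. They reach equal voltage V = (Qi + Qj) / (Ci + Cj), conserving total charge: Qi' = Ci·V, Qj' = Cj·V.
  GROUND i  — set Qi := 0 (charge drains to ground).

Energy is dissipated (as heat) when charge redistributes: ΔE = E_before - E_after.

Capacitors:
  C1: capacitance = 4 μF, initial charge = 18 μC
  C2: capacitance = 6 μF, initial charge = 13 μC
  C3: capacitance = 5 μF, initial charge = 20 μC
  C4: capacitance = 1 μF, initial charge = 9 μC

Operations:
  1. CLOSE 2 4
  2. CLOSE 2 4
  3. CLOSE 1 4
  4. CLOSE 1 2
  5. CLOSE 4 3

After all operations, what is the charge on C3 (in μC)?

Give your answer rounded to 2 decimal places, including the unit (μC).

Answer: 20.19 μC

Derivation:
Initial: C1(4μF, Q=18μC, V=4.50V), C2(6μF, Q=13μC, V=2.17V), C3(5μF, Q=20μC, V=4.00V), C4(1μF, Q=9μC, V=9.00V)
Op 1: CLOSE 2-4: Q_total=22.00, C_total=7.00, V=3.14; Q2=18.86, Q4=3.14; dissipated=20.012
Op 2: CLOSE 2-4: Q_total=22.00, C_total=7.00, V=3.14; Q2=18.86, Q4=3.14; dissipated=0.000
Op 3: CLOSE 1-4: Q_total=21.14, C_total=5.00, V=4.23; Q1=16.91, Q4=4.23; dissipated=0.737
Op 4: CLOSE 1-2: Q_total=35.77, C_total=10.00, V=3.58; Q1=14.31, Q2=21.46; dissipated=1.415
Op 5: CLOSE 4-3: Q_total=24.23, C_total=6.00, V=4.04; Q4=4.04, Q3=20.19; dissipated=0.022
Final charges: Q1=14.31, Q2=21.46, Q3=20.19, Q4=4.04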